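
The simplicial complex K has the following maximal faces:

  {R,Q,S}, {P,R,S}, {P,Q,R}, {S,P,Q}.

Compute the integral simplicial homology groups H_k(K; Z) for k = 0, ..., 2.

H_0 = Z,  H_1 = 0,  H_2 = Z.

Order the vertices as P < Q < R < S. Listing each simplex with vertices in this order, K has dimension 2 with simplices:

  0-simplices (4): P, Q, R, S
  1-simplices (6): PQ, PR, PS, QR, QS, RS
  2-simplices (4): PQR, PQS, PRS, QRS

so the chain groups are C_0 ≅ Z^4, C_1 ≅ Z^6, C_2 ≅ Z^4.

The boundary map ∂_1: C_1 → C_0 sends each edge [p,q] (with p < q) to q − p.
The resulting 4×6 matrix has rank 3, and its Smith normal form has invariant factors (1,1,1).

The boundary map ∂_2: C_2 → C_1 maps a triangle to the signed sum of its edges. For instance
  ∂PRS = RS − PS + PR,
  ∂PQS = QS − PS + PQ.
The 6×4 boundary matrix has rank 3 and Smith normal form diag(1,1,1).

Now H_k = ker ∂_k / im ∂_{k+1}, so:

  H_0: rank C_0 − rank ∂_1 = 4 − 3 = 1, and the invariant factors of ∂_1 are all 1, so H_0 = Z.
  H_1: rank ker ∂_1 − rank ∂_2 = (6 − 3) − 3 = 0, and the invariant factors of ∂_2 are all 1, so H_1 = 0.
  H_2: rank ker ∂_2 − rank ∂_3 = (4 − 3) − 0 = 1, and there is no ∂_3, so H_2 = Z.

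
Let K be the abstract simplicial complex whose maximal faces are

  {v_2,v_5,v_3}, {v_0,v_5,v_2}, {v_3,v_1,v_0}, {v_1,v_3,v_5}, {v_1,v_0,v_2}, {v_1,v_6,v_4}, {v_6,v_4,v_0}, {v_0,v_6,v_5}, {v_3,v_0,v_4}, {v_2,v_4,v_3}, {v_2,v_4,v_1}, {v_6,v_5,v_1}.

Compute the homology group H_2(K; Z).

K has 7 vertices, 18 edges, 12 triangles.
rank ∂_2 = 12, rank ∂_3 = 0 ⇒ b_2 = 12 − 12 − 0 = 0. So H_2 ≅ 0.

H_2 ≅ 0.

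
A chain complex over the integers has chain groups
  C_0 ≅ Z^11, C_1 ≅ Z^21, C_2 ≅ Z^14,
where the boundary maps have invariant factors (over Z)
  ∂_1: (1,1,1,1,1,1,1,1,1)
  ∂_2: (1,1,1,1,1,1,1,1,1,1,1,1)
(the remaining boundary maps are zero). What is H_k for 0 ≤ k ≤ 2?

H_0: b_0 = 11 − 0 − 9 = 2; torsion from ∂_1 factors > 1: none. So H_0 = Z^2.
H_1: b_1 = 21 − 9 − 12 = 0; torsion from ∂_2 factors > 1: none. So H_1 = 0.
H_2: b_2 = 14 − 12 − 0 = 2; torsion from ∂_3 factors > 1: none. So H_2 = Z^2.

H_0 = Z^2,  H_1 = 0,  H_2 = Z^2.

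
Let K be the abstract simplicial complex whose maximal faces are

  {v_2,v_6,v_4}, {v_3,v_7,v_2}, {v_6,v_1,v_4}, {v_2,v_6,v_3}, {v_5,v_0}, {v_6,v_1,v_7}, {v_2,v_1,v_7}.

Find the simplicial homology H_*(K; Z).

H_0 ≅ Z^2,  H_1 ≅ Z,  H_2 = 0.

We work with the vertex ordering v_0 < v_1 < v_2 < v_3 < v_4 < v_5 < v_6 < v_7. The simplices of K, each written with vertices in increasing order, are:

  0-simplices (8): [v_0], [v_1], [v_2], [v_3], [v_4], [v_5], [v_6], [v_7]
  1-simplices (13): [v_0,v_5], [v_1,v_2], [v_1,v_4], [v_1,v_6], [v_1,v_7], [v_2,v_3], [v_2,v_4], [v_2,v_6], [v_2,v_7], [v_3,v_6], [v_3,v_7], [v_4,v_6], [v_6,v_7]
  2-simplices (6): [v_1,v_2,v_7], [v_1,v_4,v_6], [v_1,v_6,v_7], [v_2,v_3,v_6], [v_2,v_3,v_7], [v_2,v_4,v_6]

so the chain groups are C_0 ≅ Z^8, C_1 ≅ Z^13, C_2 ≅ Z^6.

The boundary map ∂_1: C_1 → C_0 is given by ∂[p,q] = [q] − [p]. For instance
  ∂[v_2,v_3] = [v_3] − [v_2].
The resulting 8×13 matrix has rank 6, and its Smith normal form has invariant factors (1,1,1,1,1,1).

The boundary map ∂_2: C_2 → C_1 maps a triangle to the signed sum of its edges. For instance
  ∂[v_1,v_6,v_7] = [v_6,v_7] − [v_1,v_7] + [v_1,v_6],
  ∂[v_2,v_3,v_6] = [v_3,v_6] − [v_2,v_6] + [v_2,v_3].
This gives a 13×6 integer matrix of rank 6; reducing to Smith normal form yields diagonal entries (1,1,1,1,1,1).

Computing H_k = (kernel of ∂_k) / (image of ∂_{k+1}):

  H_0: rank C_0 − rank ∂_1 = 8 − 6 = 2, and the invariant factors of ∂_1 are all 1, so H_0 ≅ Z^2.
  H_1: rank ker ∂_1 − rank ∂_2 = (13 − 6) − 6 = 1, and the invariant factors of ∂_2 are all 1, so H_1 ≅ Z.
  H_2: rank ker ∂_2 − rank ∂_3 = (6 − 6) − 0 = 0, and there is no ∂_3, so H_2 ≅ 0.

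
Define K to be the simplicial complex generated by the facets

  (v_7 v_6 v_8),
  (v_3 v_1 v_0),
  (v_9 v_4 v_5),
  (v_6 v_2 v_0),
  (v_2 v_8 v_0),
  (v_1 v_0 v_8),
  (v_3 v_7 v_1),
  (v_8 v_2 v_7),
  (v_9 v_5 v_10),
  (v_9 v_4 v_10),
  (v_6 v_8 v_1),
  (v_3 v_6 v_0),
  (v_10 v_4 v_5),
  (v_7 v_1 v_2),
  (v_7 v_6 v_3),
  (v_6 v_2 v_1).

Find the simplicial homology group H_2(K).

Fix the vertex order v_0 < v_1 < v_2 < v_3 < v_4 < v_5 < v_6 < v_7 < v_8 < v_9 < v_10 and write every simplex with vertices in increasing order. Then dim K = 2 and the simplices of K are:

  0-simplices (11): [v_0], [v_1], [v_2], [v_3], [v_4], [v_5], [v_6], [v_7], [v_8], [v_9], [v_10]
  1-simplices (24): (24 of them)
  2-simplices (16): (16 of them)

so the chain groups are C_0 ≅ Z^11, C_1 ≅ Z^24, C_2 ≅ Z^16.

The boundary map ∂_1: C_1 → C_0 is given by ∂[p,q] = [q] − [p]. For instance
  ∂[v_1,v_7] = [v_7] − [v_1].
As a 11×24 matrix over Z this has rank 9, with invariant factors (1,1,1,1,1,1,1,1,1).

Boundary ∂_2: C_2 → C_1 sends each 2-simplex [p,q,r] to [q,r] − [p,r] + [p,q]. For instance
  ∂[v_4,v_5,v_10] = [v_5,v_10] − [v_4,v_10] + [v_4,v_5],
  ∂[v_0,v_1,v_8] = [v_1,v_8] − [v_0,v_8] + [v_0,v_1].
This gives a 24×16 integer matrix of rank 15; reducing to Smith normal form yields diagonal entries (1,1,1,1,1,1,1,1,1,1,1,1,1,1,2).

Now H_k = ker ∂_k / im ∂_{k+1}, so:

  H_2: rank ker ∂_2 − rank ∂_3 = (16 − 15) − 0 = 1, and there is no ∂_3, so H_2 = Z.

(K is a triangulation of the disjoint union of the real projective plane RP^2 and the 2-sphere S^2.)

H_2 = Z.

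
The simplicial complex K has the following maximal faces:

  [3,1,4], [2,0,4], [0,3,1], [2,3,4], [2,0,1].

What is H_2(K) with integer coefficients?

H_2 = 0.

Order the vertices as 0 < 1 < 2 < 3 < 4. Listing each simplex with vertices in this order, K has dimension 2 with simplices:

  0-simplices (5): [0], [1], [2], [3], [4]
  1-simplices (10): [0,1], [0,2], [0,3], [0,4], [1,2], [1,3], [1,4], [2,3], [2,4], [3,4]
  2-simplices (5): [0,1,2], [0,1,3], [0,2,4], [1,3,4], [2,3,4]

Hence C_0 ≅ Z^5, C_1 ≅ Z^10, C_2 ≅ Z^5.

Boundary ∂_1: C_1 → C_0 sends each edge [p,q] (with p < q) to q − p. For instance
  ∂[1,4] = [4] − [1].
The 5×10 boundary matrix has rank 4 and Smith normal form diag(1,1,1,1).

Boundary ∂_2: C_2 → C_1 maps a triangle to the signed sum of its edges. For instance
  ∂[0,2,4] = [2,4] − [0,4] + [0,2],
  ∂[1,3,4] = [3,4] − [1,4] + [1,3].
The 10×5 boundary matrix has rank 5 and Smith normal form diag(1,1,1,1,1).

Computing H_k = (kernel of ∂_k) / (image of ∂_{k+1}):

  H_2: rank ker ∂_2 − rank ∂_3 = (5 − 5) − 0 = 0, and there is no ∂_3, so H_2 ≅ 0.

(K is a triangulation of the Möbius band.)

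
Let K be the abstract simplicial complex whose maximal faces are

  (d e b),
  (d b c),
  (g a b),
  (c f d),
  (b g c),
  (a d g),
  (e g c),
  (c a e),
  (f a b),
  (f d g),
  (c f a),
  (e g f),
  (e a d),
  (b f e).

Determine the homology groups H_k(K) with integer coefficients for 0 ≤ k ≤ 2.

Take the total order a < b < c < d < e < f < g on the vertex set. Then K (dimension 2) consists of the simplices:

  0-simplices (7): a, b, c, d, e, f, g
  1-simplices (21): ab, ac, ad, ae, af, ag, bc, bd, be, bf, bg, cd, ce, cf, cg, de, df, dg, ef, eg, fg
  2-simplices (14): abf, abg, ace, acf, ade, adg, bcd, bcg, bde, bef, cdf, ceg, dfg, efg

giving chain groups C_0 ≅ Z^7, C_1 ≅ Z^21, C_2 ≅ Z^14.

∂_1: C_1 → C_0 maps an edge to its endpoints' difference, ∂[p,q] = q − p. For instance
  ∂ce = e − c.
As a 7×21 matrix over Z this has rank 6, with invariant factors (1,1,1,1,1,1).

Boundary ∂_2: C_2 → C_1 sends each 2-simplex [p,q,r] to [q,r] − [p,r] + [p,q]. For instance
  ∂abg = bg − ag + ab,
  ∂ace = ce − ae + ac.
The 21×14 boundary matrix has rank 13 and Smith normal form diag(1,1,1,1,1,1,1,1,1,1,1,1,1).

Computing H_k = (kernel of ∂_k) / (image of ∂_{k+1}):

  H_0: rank C_0 − rank ∂_1 = 7 − 6 = 1, and the invariant factors of ∂_1 are all 1, so H_0 ≅ Z.
  H_1: rank ker ∂_1 − rank ∂_2 = (21 − 6) − 13 = 2, and the invariant factors of ∂_2 are all 1, so H_1 ≅ Z^2.
  H_2: rank ker ∂_2 − rank ∂_3 = (14 − 13) − 0 = 1, and there is no ∂_3, so H_2 ≅ Z.

H_0 ≅ Z,  H_1 ≅ Z^2,  H_2 ≅ Z.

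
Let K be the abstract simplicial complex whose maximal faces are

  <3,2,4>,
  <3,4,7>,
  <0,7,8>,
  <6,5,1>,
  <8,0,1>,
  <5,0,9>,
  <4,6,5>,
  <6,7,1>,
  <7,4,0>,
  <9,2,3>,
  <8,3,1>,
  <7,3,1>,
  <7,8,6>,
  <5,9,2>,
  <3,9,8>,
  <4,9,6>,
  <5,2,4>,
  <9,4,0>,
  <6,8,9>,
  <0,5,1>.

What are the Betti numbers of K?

b_0 = 1, b_1 = 1, b_2 = 0.

K has 10 vertices, 30 edges, 20 triangles.
rank ∂_0 = 0, rank ∂_1 = 9 ⇒ b_0 = 10 − 0 − 9 = 1; all invariant factors of ∂_1 are 1 so no torsion. So H_0 = Z.
rank ∂_1 = 9, rank ∂_2 = 20 ⇒ b_1 = 30 − 9 − 20 = 1; ∂_2 has invariant factor(s) [2] giving torsion. So H_1 = Z ⊕ Z/2.
rank ∂_2 = 20, rank ∂_3 = 0 ⇒ b_2 = 20 − 20 − 0 = 0. So H_2 = 0.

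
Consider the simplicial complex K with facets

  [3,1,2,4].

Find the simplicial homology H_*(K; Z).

H_0 ≅ Z,  H_1 = 0,  H_2 = 0,  H_3 = 0.

Order the vertices as 1 < 2 < 3 < 4. Listing each simplex with vertices in this order, K has dimension 3 with simplices:

  0-simplices (4): [1], [2], [3], [4]
  1-simplices (6): [1,2], [1,3], [1,4], [2,3], [2,4], [3,4]
  2-simplices (4): [1,2,3], [1,2,4], [1,3,4], [2,3,4]
  3-simplices (1): [1,2,3,4]

so the chain groups are C_0 ≅ Z^4, C_1 ≅ Z^6, C_2 ≅ Z^4, C_3 ≅ Z^1.

∂_1: C_1 → C_0 maps an edge to its endpoints' difference, ∂[p,q] = q − p. For instance
  ∂[2,3] = [3] − [2].
As a 4×6 matrix over Z this has rank 3, with invariant factors (1,1,1).

Boundary ∂_2: C_2 → C_1 maps a triangle to the signed sum of its edges. For instance
  ∂[2,3,4] = [3,4] − [2,4] + [2,3],
  ∂[1,2,4] = [2,4] − [1,4] + [1,2].
This gives a 6×4 integer matrix of rank 3; reducing to Smith normal form yields diagonal entries (1,1,1).

Boundary ∂_3: C_3 → C_2 sends each 3-simplex σ to the alternating sum Σ_i (−1)^i (σ with its i-th vertex removed). For instance
  ∂[1,2,3,4] = [2,3,4] − [1,3,4] + [1,2,4] − [1,2,3].
This gives a 4×1 integer matrix of rank 1; reducing to Smith normal form yields diagonal entries (1).

From H_k ≅ ker(∂_k) / im(∂_{k+1}) we obtain:

  H_0: rank C_0 − rank ∂_1 = 4 − 3 = 1, and the invariant factors of ∂_1 are all 1, so H_0 ≅ Z.
  H_1: rank ker ∂_1 − rank ∂_2 = (6 − 3) − 3 = 0, and the invariant factors of ∂_2 are all 1, so H_1 ≅ 0.
  H_2: rank ker ∂_2 − rank ∂_3 = (4 − 3) − 1 = 0, and the invariant factors of ∂_3 are all 1, so H_2 ≅ 0.
  H_3: rank ker ∂_3 − rank ∂_4 = (1 − 1) − 0 = 0, and there is no ∂_4, so H_3 ≅ 0.

(K is a triangulation of the 3-simplex.)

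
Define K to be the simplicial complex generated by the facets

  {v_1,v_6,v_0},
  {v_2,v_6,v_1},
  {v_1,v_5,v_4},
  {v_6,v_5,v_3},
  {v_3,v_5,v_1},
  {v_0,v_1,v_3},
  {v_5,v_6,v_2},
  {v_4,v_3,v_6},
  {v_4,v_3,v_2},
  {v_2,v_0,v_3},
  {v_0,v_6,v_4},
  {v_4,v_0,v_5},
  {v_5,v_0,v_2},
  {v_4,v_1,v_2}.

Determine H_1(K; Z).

H_1 ≅ Z^2.

We work with the vertex ordering v_0 < v_1 < v_2 < v_3 < v_4 < v_5 < v_6. The simplices of K, each written with vertices in increasing order, are:

  0-simplices (7): [v_0], [v_1], [v_2], [v_3], [v_4], [v_5], [v_6]
  1-simplices (21): (21 of them)
  2-simplices (14): (14 of them)

so the chain groups are C_0 ≅ Z^7, C_1 ≅ Z^21, C_2 ≅ Z^14.

The boundary map ∂_1: C_1 → C_0 sends each edge [p,q] (with p < q) to q − p. For instance
  ∂[v_0,v_6] = [v_6] − [v_0].
The resulting 7×21 matrix has rank 6, and its Smith normal form has invariant factors (1,1,1,1,1,1).

The boundary map ∂_2: C_2 → C_1 sends each 2-simplex [p,q,r] to [q,r] − [p,r] + [p,q]. For instance
  ∂[v_1,v_3,v_5] = [v_3,v_5] − [v_1,v_5] + [v_1,v_3],
  ∂[v_3,v_5,v_6] = [v_5,v_6] − [v_3,v_6] + [v_3,v_5].
The resulting 21×14 matrix has rank 13, and its Smith normal form has invariant factors (1,1,1,1,1,1,1,1,1,1,1,1,1).

From H_k ≅ ker(∂_k) / im(∂_{k+1}) we obtain:

  H_1: rank ker ∂_1 − rank ∂_2 = (21 − 6) − 13 = 2, and the invariant factors of ∂_2 are all 1, so H_1 ≅ Z^2.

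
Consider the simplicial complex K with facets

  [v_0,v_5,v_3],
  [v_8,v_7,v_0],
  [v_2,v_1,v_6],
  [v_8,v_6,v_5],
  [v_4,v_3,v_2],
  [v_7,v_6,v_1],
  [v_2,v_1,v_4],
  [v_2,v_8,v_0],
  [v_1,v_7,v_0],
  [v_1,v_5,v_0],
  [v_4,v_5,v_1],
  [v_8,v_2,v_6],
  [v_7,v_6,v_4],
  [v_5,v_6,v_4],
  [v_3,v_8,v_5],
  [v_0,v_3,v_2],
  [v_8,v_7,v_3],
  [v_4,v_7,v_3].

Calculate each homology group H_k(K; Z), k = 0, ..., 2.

H_0 = Z,  H_1 = Z ⊕ Z/2Z,  H_2 = 0.

Order the vertices as v_0 < v_1 < v_2 < v_3 < v_4 < v_5 < v_6 < v_7 < v_8. Listing each simplex with vertices in this order, K has dimension 2 with simplices:

  0-simplices (9): [v_0], [v_1], [v_2], [v_3], [v_4], [v_5], [v_6], [v_7], [v_8]
  1-simplices (27): (27 of them)
  2-simplices (18): (18 of them)

so the chain groups are C_0 ≅ Z^9, C_1 ≅ Z^27, C_2 ≅ Z^18.

∂_1: C_1 → C_0 is given by ∂[p,q] = [q] − [p]. For instance
  ∂[v_1,v_5] = [v_5] − [v_1].
The 9×27 boundary matrix has rank 8 and Smith normal form diag(1,1,1,1,1,1,1,1).

Boundary ∂_2: C_2 → C_1 maps a triangle to the signed sum of its edges. For instance
  ∂[v_3,v_4,v_7] = [v_4,v_7] − [v_3,v_7] + [v_3,v_4],
  ∂[v_3,v_5,v_8] = [v_5,v_8] − [v_3,v_8] + [v_3,v_5].
This gives a 27×18 integer matrix of rank 18; reducing to Smith normal form yields diagonal entries (1,1,1,1,1,1,1,1,1,1,1,1,1,1,1,1,1,2).

Computing H_k = (kernel of ∂_k) / (image of ∂_{k+1}):

  H_0: rank C_0 − rank ∂_1 = 9 − 8 = 1, and the invariant factors of ∂_1 are all 1, so H_0 ≅ Z.
  H_1: rank ker ∂_1 − rank ∂_2 = (27 − 8) − 18 = 1, and ∂_2 has invariant factor 2 > 1, so H_1 ≅ Z ⊕ Z/2Z.
  H_2: rank ker ∂_2 − rank ∂_3 = (18 − 18) − 0 = 0, and there is no ∂_3, so H_2 ≅ 0.

As a check, the Euler characteristic is 9 − 27 + 18 = 0, which agrees with 1 − 1 + 0 = 0.
(K is a triangulation of the Klein bottle.)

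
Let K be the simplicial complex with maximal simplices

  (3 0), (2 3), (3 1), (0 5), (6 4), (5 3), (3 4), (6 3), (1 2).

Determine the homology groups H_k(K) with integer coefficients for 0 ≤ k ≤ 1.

K has 7 vertices, 9 edges.
rank ∂_0 = 0, rank ∂_1 = 6 ⇒ b_0 = 7 − 0 − 6 = 1; all invariant factors of ∂_1 are 1 so no torsion. So H_0 = Z.
rank ∂_1 = 6, rank ∂_2 = 0 ⇒ b_1 = 9 − 6 − 0 = 3. So H_1 = Z^3.

H_0 = Z,  H_1 = Z^3.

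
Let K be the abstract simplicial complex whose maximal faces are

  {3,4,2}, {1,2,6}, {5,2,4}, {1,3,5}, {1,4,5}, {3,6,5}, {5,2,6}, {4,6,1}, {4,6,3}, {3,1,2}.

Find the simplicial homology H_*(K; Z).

Take the total order 1 < 2 < 3 < 4 < 5 < 6 on the vertex set. Then K (dimension 2) consists of the simplices:

  0-simplices (6): [1], [2], [3], [4], [5], [6]
  1-simplices (15): [1,2], [1,3], [1,4], [1,5], [1,6], [2,3], [2,4], [2,5], [2,6], [3,4], [3,5], [3,6], [4,5], [4,6], [5,6]
  2-simplices (10): [1,2,3], [1,2,6], [1,3,5], [1,4,5], [1,4,6], [2,3,4], [2,4,5], [2,5,6], [3,4,6], [3,5,6]

Hence C_0 ≅ Z^6, C_1 ≅ Z^15, C_2 ≅ Z^10.

∂_1: C_1 → C_0 maps an edge to its endpoints' difference, ∂[p,q] = q − p. For instance
  ∂[4,6] = [6] − [4].
The resulting 6×15 matrix has rank 5, and its Smith normal form has invariant factors (1,1,1,1,1).

∂_2: C_2 → C_1 sends each 2-simplex [p,q,r] to [q,r] − [p,r] + [p,q]. For instance
  ∂[1,2,3] = [2,3] − [1,3] + [1,2],
  ∂[1,2,6] = [2,6] − [1,6] + [1,2].
The resulting 15×10 matrix has rank 10, and its Smith normal form has invariant factors (1,1,1,1,1,1,1,1,1,2).

From H_k ≅ ker(∂_k) / im(∂_{k+1}) we obtain:

  H_0: rank C_0 − rank ∂_1 = 6 − 5 = 1, and the invariant factors of ∂_1 are all 1, so H_0 = Z.
  H_1: rank ker ∂_1 − rank ∂_2 = (15 − 5) − 10 = 0, and ∂_2 has invariant factor 2 > 1, so H_1 = Z/2.
  H_2: rank ker ∂_2 − rank ∂_3 = (10 − 10) − 0 = 0, and there is no ∂_3, so H_2 = 0.

As a check, the Euler characteristic is 6 − 15 + 10 = 1, which agrees with 1 − 0 + 0 = 1.

H_0 ≅ Z,  H_1 ≅ Z/2,  H_2 = 0.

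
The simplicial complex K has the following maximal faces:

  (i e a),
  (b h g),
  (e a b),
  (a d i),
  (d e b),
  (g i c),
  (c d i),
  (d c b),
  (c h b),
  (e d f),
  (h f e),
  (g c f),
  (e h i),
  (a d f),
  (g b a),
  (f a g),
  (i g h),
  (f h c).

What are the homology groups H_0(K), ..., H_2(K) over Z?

H_0 = Z,  H_1 = Z ⊕ Z/2,  H_2 = 0.

We work with the vertex ordering a < b < c < d < e < f < g < h < i. The simplices of K, each written with vertices in increasing order, are:

  0-simplices (9): a, b, c, d, e, f, g, h, i
  1-simplices (27): ab, ad, ae, af, ag, ai, bc, bd, be, bg, bh, cd, cf, cg, ch, ci, de, df, di, ef, eh, ei, fg, fh, gh, gi, hi
  2-simplices (18): abe, abg, adf, adi, aei, afg, bcd, bch, bde, bgh, cdi, cfg, cfh, cgi, def, efh, ehi, ghi

so the chain groups are C_0 ≅ Z^9, C_1 ≅ Z^27, C_2 ≅ Z^18.

Boundary ∂_1: C_1 → C_0 maps an edge to its endpoints' difference, ∂[p,q] = q − p.
The resulting 9×27 matrix has rank 8, and its Smith normal form has invariant factors (1,1,1,1,1,1,1,1).

Boundary ∂_2: C_2 → C_1 acts by ∂[p,q,r] = [q,r] − [p,r] + [p,q]. For instance
  ∂bde = de − be + bd,
  ∂abe = be − ae + ab.
This gives a 27×18 integer matrix of rank 18; reducing to Smith normal form yields diagonal entries (1,1,1,1,1,1,1,1,1,1,1,1,1,1,1,1,1,2).

From H_k ≅ ker(∂_k) / im(∂_{k+1}) we obtain:

  H_0: rank C_0 − rank ∂_1 = 9 − 8 = 1, and the invariant factors of ∂_1 are all 1, so H_0 = Z.
  H_1: rank ker ∂_1 − rank ∂_2 = (27 − 8) − 18 = 1, and ∂_2 has invariant factor 2 > 1, so H_1 = Z ⊕ Z/2.
  H_2: rank ker ∂_2 − rank ∂_3 = (18 − 18) − 0 = 0, and there is no ∂_3, so H_2 = 0.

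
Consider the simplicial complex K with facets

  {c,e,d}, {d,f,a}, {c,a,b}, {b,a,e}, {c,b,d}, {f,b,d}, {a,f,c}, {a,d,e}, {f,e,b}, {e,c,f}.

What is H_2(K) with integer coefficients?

H_2 ≅ 0.

Fix the vertex order a < b < c < d < e < f and write every simplex with vertices in increasing order. Then dim K = 2 and the simplices of K are:

  0-simplices (6): a, b, c, d, e, f
  1-simplices (15): ab, ac, ad, ae, af, bc, bd, be, bf, cd, ce, cf, de, df, ef
  2-simplices (10): abc, abe, acf, ade, adf, bcd, bdf, bef, cde, cef

giving chain groups C_0 ≅ Z^6, C_1 ≅ Z^15, C_2 ≅ Z^10.

The boundary map ∂_1: C_1 → C_0 sends each edge [p,q] (with p < q) to q − p.
The resulting 6×15 matrix has rank 5, and its Smith normal form has invariant factors (1,1,1,1,1).

The boundary map ∂_2: C_2 → C_1 maps a triangle to the signed sum of its edges. For instance
  ∂acf = cf − af + ac,
  ∂ade = de − ae + ad.
The 15×10 boundary matrix has rank 10 and Smith normal form diag(1,1,1,1,1,1,1,1,1,2).

Now H_k = ker ∂_k / im ∂_{k+1}, so:

  H_2: rank ker ∂_2 − rank ∂_3 = (10 − 10) − 0 = 0, and there is no ∂_3, so H_2 = 0.

(K is a triangulation of the real projective plane RP^2.)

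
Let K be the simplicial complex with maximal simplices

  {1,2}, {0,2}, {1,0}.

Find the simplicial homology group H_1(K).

K has 3 vertices, 3 edges.
rank ∂_1 = 2, rank ∂_2 = 0 ⇒ b_1 = 3 − 2 − 0 = 1. So H_1 ≅ Z.

H_1 ≅ Z.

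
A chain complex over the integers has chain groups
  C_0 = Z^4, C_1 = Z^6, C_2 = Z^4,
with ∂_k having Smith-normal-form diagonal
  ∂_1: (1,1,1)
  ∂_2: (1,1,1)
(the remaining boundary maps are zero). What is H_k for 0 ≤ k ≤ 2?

H_0: b_0 = 4 − 0 − 3 = 1; torsion from ∂_1 factors > 1: none. So H_0 = Z.
H_1: b_1 = 6 − 3 − 3 = 0; torsion from ∂_2 factors > 1: none. So H_1 = 0.
H_2: b_2 = 4 − 3 − 0 = 1; torsion from ∂_3 factors > 1: none. So H_2 = Z.

H_0 = Z,  H_1 = 0,  H_2 = Z.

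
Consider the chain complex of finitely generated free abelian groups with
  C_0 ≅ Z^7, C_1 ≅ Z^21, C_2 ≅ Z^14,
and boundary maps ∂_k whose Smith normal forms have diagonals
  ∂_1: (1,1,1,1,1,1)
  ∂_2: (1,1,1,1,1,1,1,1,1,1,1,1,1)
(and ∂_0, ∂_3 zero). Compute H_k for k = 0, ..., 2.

H_0: b_0 = 7 − 0 − 6 = 1; torsion from ∂_1 factors > 1: none. So H_0 = Z.
H_1: b_1 = 21 − 6 − 13 = 2; torsion from ∂_2 factors > 1: none. So H_1 = Z^2.
H_2: b_2 = 14 − 13 − 0 = 1; torsion from ∂_3 factors > 1: none. So H_2 = Z.

H_0 = Z,  H_1 = Z^2,  H_2 = Z.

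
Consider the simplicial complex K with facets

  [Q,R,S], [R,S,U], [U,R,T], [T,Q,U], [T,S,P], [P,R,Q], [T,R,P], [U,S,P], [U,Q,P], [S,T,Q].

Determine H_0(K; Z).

H_0 ≅ Z.

We work with the vertex ordering P < Q < R < S < T < U. The simplices of K, each written with vertices in increasing order, are:

  0-simplices (6): P, Q, R, S, T, U
  1-simplices (15): PQ, PR, PS, PT, PU, QR, QS, QT, QU, RS, RT, RU, ST, SU, TU
  2-simplices (10): PQR, PQU, PRT, PST, PSU, QRS, QST, QTU, RSU, RTU

giving chain groups C_0 ≅ Z^6, C_1 ≅ Z^15, C_2 ≅ Z^10.

∂_1: C_1 → C_0 maps an edge to its endpoints' difference, ∂[p,q] = q − p. For instance
  ∂PR = R − P.
This gives a 6×15 integer matrix of rank 5; reducing to Smith normal form yields diagonal entries (1,1,1,1,1).

The boundary map ∂_2: C_2 → C_1 acts by ∂[p,q,r] = [q,r] − [p,r] + [p,q]. For instance
  ∂RTU = TU − RU + RT,
  ∂PSU = SU − PU + PS.
The resulting 15×10 matrix has rank 10, and its Smith normal form has invariant factors (1,1,1,1,1,1,1,1,1,2).

From H_k ≅ ker(∂_k) / im(∂_{k+1}) we obtain:

  H_0: rank C_0 − rank ∂_1 = 6 − 5 = 1, and the invariant factors of ∂_1 are all 1, so H_0 ≅ Z.

(K is a triangulation of the real projective plane RP^2.)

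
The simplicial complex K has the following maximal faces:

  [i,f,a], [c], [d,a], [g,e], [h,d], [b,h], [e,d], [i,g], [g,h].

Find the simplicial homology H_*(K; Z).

H_0 ≅ Z^2,  H_1 ≅ Z^2,  H_2 = 0.

K has 9 vertices, 10 edges, 1 triangle.
rank ∂_0 = 0, rank ∂_1 = 7 ⇒ b_0 = 9 − 0 − 7 = 2; all invariant factors of ∂_1 are 1 so no torsion. So H_0 = Z^2.
rank ∂_1 = 7, rank ∂_2 = 1 ⇒ b_1 = 10 − 7 − 1 = 2; all invariant factors of ∂_2 are 1 so no torsion. So H_1 = Z^2.
rank ∂_2 = 1, rank ∂_3 = 0 ⇒ b_2 = 1 − 1 − 0 = 0. So H_2 = 0.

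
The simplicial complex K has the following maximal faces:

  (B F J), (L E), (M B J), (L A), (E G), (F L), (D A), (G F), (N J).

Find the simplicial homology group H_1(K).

Fix the vertex order A < B < D < E < F < G < J < L < M < N and write every simplex with vertices in increasing order. Then dim K = 2 and the simplices of K are:

  0-simplices (10): A, B, D, E, F, G, J, L, M, N
  1-simplices (12): AD, AL, BF, BJ, BM, EG, EL, FG, FJ, FL, JM, JN
  2-simplices (2): BFJ, BJM

giving chain groups C_0 ≅ Z^10, C_1 ≅ Z^12, C_2 ≅ Z^2.

∂_1: C_1 → C_0 maps an edge to its endpoints' difference, ∂[p,q] = q − p.
The resulting 10×12 matrix has rank 9, and its Smith normal form has invariant factors (1,1,1,1,1,1,1,1,1).

Boundary ∂_2: C_2 → C_1 maps a triangle to the signed sum of its edges. For instance
  ∂BFJ = FJ − BJ + BF,
  ∂BJM = JM − BM + BJ.
The 12×2 boundary matrix has rank 2 and Smith normal form diag(1,1).

Now H_k = ker ∂_k / im ∂_{k+1}, so:

  H_1: rank ker ∂_1 − rank ∂_2 = (12 − 9) − 2 = 1, and the invariant factors of ∂_2 are all 1, so H_1 ≅ Z.

H_1 = Z.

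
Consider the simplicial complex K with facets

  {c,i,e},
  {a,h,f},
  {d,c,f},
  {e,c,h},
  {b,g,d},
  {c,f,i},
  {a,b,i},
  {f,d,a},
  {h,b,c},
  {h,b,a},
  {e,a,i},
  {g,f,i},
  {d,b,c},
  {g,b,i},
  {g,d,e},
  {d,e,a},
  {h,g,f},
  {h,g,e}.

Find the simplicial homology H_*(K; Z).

Order the vertices as a < b < c < d < e < f < g < h < i. Listing each simplex with vertices in this order, K has dimension 2 with simplices:

  0-simplices (9): a, b, c, d, e, f, g, h, i
  1-simplices (27): ab, ad, ae, af, ah, ai, bc, bd, bg, bh, bi, cd, ce, cf, ch, ci, de, df, dg, eg, eh, ei, fg, fh, fi, gh, gi
  2-simplices (18): abh, abi, ade, adf, aei, afh, bcd, bch, bdg, bgi, cdf, ceh, cei, cfi, deg, egh, fgh, fgi

giving chain groups C_0 ≅ Z^9, C_1 ≅ Z^27, C_2 ≅ Z^18.

Boundary ∂_1: C_1 → C_0 is given by ∂[p,q] = [q] − [p]. For instance
  ∂ai = i − a.
This gives a 9×27 integer matrix of rank 8; reducing to Smith normal form yields diagonal entries (1,1,1,1,1,1,1,1).

Boundary ∂_2: C_2 → C_1 acts by ∂[p,q,r] = [q,r] − [p,r] + [p,q]. For instance
  ∂fgh = gh − fh + fg,
  ∂bcd = cd − bd + bc.
The 27×18 boundary matrix has rank 17 and Smith normal form diag(1,1,1,1,1,1,1,1,1,1,1,1,1,1,1,1,1).

From H_k ≅ ker(∂_k) / im(∂_{k+1}) we obtain:

  H_0: rank C_0 − rank ∂_1 = 9 − 8 = 1, and the invariant factors of ∂_1 are all 1, so H_0 = Z.
  H_1: rank ker ∂_1 − rank ∂_2 = (27 − 8) − 17 = 2, and the invariant factors of ∂_2 are all 1, so H_1 = Z^2.
  H_2: rank ker ∂_2 − rank ∂_3 = (18 − 17) − 0 = 1, and there is no ∂_3, so H_2 = Z.

H_0 ≅ Z,  H_1 ≅ Z^2,  H_2 ≅ Z.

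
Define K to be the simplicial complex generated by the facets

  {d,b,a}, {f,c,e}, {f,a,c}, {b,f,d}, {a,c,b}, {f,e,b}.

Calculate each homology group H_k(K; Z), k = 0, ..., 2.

Take the total order a < b < c < d < e < f on the vertex set. Then K (dimension 2) consists of the simplices:

  0-simplices (6): a, b, c, d, e, f
  1-simplices (12): ab, ac, ad, af, bc, bd, be, bf, ce, cf, df, ef
  2-simplices (6): abc, abd, acf, bdf, bef, cef

Hence C_0 ≅ Z^6, C_1 ≅ Z^12, C_2 ≅ Z^6.

Boundary ∂_1: C_1 → C_0 is given by ∂[p,q] = [q] − [p].
The 6×12 boundary matrix has rank 5 and Smith normal form diag(1,1,1,1,1).

The boundary map ∂_2: C_2 → C_1 sends each 2-simplex [p,q,r] to [q,r] − [p,r] + [p,q]. For instance
  ∂abc = bc − ac + ab,
  ∂cef = ef − cf + ce.
The 12×6 boundary matrix has rank 6 and Smith normal form diag(1,1,1,1,1,1).

Now H_k = ker ∂_k / im ∂_{k+1}, so:

  H_0: rank C_0 − rank ∂_1 = 6 − 5 = 1, and the invariant factors of ∂_1 are all 1, so H_0 ≅ Z.
  H_1: rank ker ∂_1 − rank ∂_2 = (12 − 5) − 6 = 1, and the invariant factors of ∂_2 are all 1, so H_1 ≅ Z.
  H_2: rank ker ∂_2 − rank ∂_3 = (6 − 6) − 0 = 0, and there is no ∂_3, so H_2 ≅ 0.

As a check, the Euler characteristic is 6 − 12 + 6 = 0, which agrees with 1 − 1 + 0 = 0.

H_0 ≅ Z,  H_1 ≅ Z,  H_2 = 0.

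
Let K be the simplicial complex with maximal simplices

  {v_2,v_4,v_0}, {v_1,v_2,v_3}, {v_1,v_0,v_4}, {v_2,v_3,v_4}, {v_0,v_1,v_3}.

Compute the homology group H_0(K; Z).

Take the total order v_0 < v_1 < v_2 < v_3 < v_4 on the vertex set. Then K (dimension 2) consists of the simplices:

  0-simplices (5): [v_0], [v_1], [v_2], [v_3], [v_4]
  1-simplices (10): [v_0,v_1], [v_0,v_2], [v_0,v_3], [v_0,v_4], [v_1,v_2], [v_1,v_3], [v_1,v_4], [v_2,v_3], [v_2,v_4], [v_3,v_4]
  2-simplices (5): [v_0,v_1,v_3], [v_0,v_1,v_4], [v_0,v_2,v_4], [v_1,v_2,v_3], [v_2,v_3,v_4]

Hence C_0 ≅ Z^5, C_1 ≅ Z^10, C_2 ≅ Z^5.

The boundary map ∂_1: C_1 → C_0 sends each edge [p,q] (with p < q) to q − p.
As a 5×10 matrix over Z this has rank 4, with invariant factors (1,1,1,1).

The boundary map ∂_2: C_2 → C_1 sends each 2-simplex [p,q,r] to [q,r] − [p,r] + [p,q]. For instance
  ∂[v_0,v_1,v_4] = [v_1,v_4] − [v_0,v_4] + [v_0,v_1],
  ∂[v_1,v_2,v_3] = [v_2,v_3] − [v_1,v_3] + [v_1,v_2].
The 10×5 boundary matrix has rank 5 and Smith normal form diag(1,1,1,1,1).

Computing H_k = (kernel of ∂_k) / (image of ∂_{k+1}):

  H_0: rank C_0 − rank ∂_1 = 5 − 4 = 1, and the invariant factors of ∂_1 are all 1, so H_0 = Z.

H_0 = Z.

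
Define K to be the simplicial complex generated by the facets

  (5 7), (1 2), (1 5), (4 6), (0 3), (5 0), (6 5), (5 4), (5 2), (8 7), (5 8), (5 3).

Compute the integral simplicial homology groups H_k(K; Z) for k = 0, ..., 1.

H_0 = Z,  H_1 = Z^4.

Take the total order 0 < 1 < 2 < 3 < 4 < 5 < 6 < 7 < 8 on the vertex set. Then K (dimension 1) consists of the simplices:

  0-simplices (9): [0], [1], [2], [3], [4], [5], [6], [7], [8]
  1-simplices (12): [0,3], [0,5], [1,2], [1,5], [2,5], [3,5], [4,5], [4,6], [5,6], [5,7], [5,8], [7,8]

giving chain groups C_0 ≅ Z^9, C_1 ≅ Z^12.

The boundary map ∂_1: C_1 → C_0 maps an edge to its endpoints' difference, ∂[p,q] = q − p.
The resulting 9×12 matrix has rank 8, and its Smith normal form has invariant factors (1,1,1,1,1,1,1,1).

Reading off H_k = ker ∂_k / im ∂_{k+1}:

  H_0: rank C_0 − rank ∂_1 = 9 − 8 = 1, and the invariant factors of ∂_1 are all 1, so H_0 = Z.
  H_1: rank ker ∂_1 − rank ∂_2 = (12 − 8) − 0 = 4, and there is no ∂_2, so H_1 = Z^4.

As a check, the Euler characteristic is 9 − 12 = -3, which agrees with 1 − 4 = -3.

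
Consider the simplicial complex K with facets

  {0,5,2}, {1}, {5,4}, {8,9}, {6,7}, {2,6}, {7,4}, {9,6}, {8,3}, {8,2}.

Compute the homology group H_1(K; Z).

H_1 = Z^2.

Order the vertices as 0 < 1 < 2 < 3 < 4 < 5 < 6 < 7 < 8 < 9. Listing each simplex with vertices in this order, K has dimension 2 with simplices:

  0-simplices (10): [0], [1], [2], [3], [4], [5], [6], [7], [8], [9]
  1-simplices (11): [0,2], [0,5], [2,5], [2,6], [2,8], [3,8], [4,5], [4,7], [6,7], [6,9], [8,9]
  2-simplices (1): [0,2,5]

giving chain groups C_0 ≅ Z^10, C_1 ≅ Z^11, C_2 ≅ Z^1.

Boundary ∂_1: C_1 → C_0 is given by ∂[p,q] = [q] − [p]. For instance
  ∂[8,9] = [9] − [8].
The resulting 10×11 matrix has rank 8, and its Smith normal form has invariant factors (1,1,1,1,1,1,1,1).

Boundary ∂_2: C_2 → C_1 maps a triangle to the signed sum of its edges. For instance
  ∂[0,2,5] = [2,5] − [0,5] + [0,2].
As a 11×1 matrix over Z this has rank 1, with invariant factors (1).

Computing H_k = (kernel of ∂_k) / (image of ∂_{k+1}):

  H_1: rank ker ∂_1 − rank ∂_2 = (11 − 8) − 1 = 2, and the invariant factors of ∂_2 are all 1, so H_1 = Z^2.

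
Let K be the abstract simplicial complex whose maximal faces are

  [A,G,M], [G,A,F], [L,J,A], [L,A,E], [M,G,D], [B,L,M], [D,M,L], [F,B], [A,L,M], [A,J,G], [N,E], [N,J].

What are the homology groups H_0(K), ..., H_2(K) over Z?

H_0 = Z,  H_1 = Z^2,  H_2 = 0.

Fix the vertex order A < B < D < E < F < G < J < L < M < N and write every simplex with vertices in increasing order. Then dim K = 2 and the simplices of K are:

  0-simplices (10): A, B, D, E, F, G, J, L, M, N
  1-simplices (20): AE, AF, AG, AJ, AL, AM, BF, BL, BM, DG, DL, DM, EL, EN, FG, GJ, GM, JL, JN, LM
  2-simplices (9): AEL, AFG, AGJ, AGM, AJL, ALM, BLM, DGM, DLM

Hence C_0 ≅ Z^10, C_1 ≅ Z^20, C_2 ≅ Z^9.

The boundary map ∂_1: C_1 → C_0 sends each edge [p,q] (with p < q) to q − p.
The 10×20 boundary matrix has rank 9 and Smith normal form diag(1,1,1,1,1,1,1,1,1).

∂_2: C_2 → C_1 sends each 2-simplex [p,q,r] to [q,r] − [p,r] + [p,q]. For instance
  ∂BLM = LM − BM + BL,
  ∂AGJ = GJ − AJ + AG.
The 20×9 boundary matrix has rank 9 and Smith normal form diag(1,1,1,1,1,1,1,1,1).

Computing H_k = (kernel of ∂_k) / (image of ∂_{k+1}):

  H_0: rank C_0 − rank ∂_1 = 10 − 9 = 1, and the invariant factors of ∂_1 are all 1, so H_0 = Z.
  H_1: rank ker ∂_1 − rank ∂_2 = (20 − 9) − 9 = 2, and the invariant factors of ∂_2 are all 1, so H_1 = Z^2.
  H_2: rank ker ∂_2 − rank ∂_3 = (9 − 9) − 0 = 0, and there is no ∂_3, so H_2 = 0.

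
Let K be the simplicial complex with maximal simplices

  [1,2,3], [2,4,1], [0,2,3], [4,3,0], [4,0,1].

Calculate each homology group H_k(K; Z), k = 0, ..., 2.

H_0 = Z,  H_1 = Z,  H_2 = 0.

Fix the vertex order 0 < 1 < 2 < 3 < 4 and write every simplex with vertices in increasing order. Then dim K = 2 and the simplices of K are:

  0-simplices (5): [0], [1], [2], [3], [4]
  1-simplices (10): [0,1], [0,2], [0,3], [0,4], [1,2], [1,3], [1,4], [2,3], [2,4], [3,4]
  2-simplices (5): [0,1,4], [0,2,3], [0,3,4], [1,2,3], [1,2,4]

Hence C_0 ≅ Z^5, C_1 ≅ Z^10, C_2 ≅ Z^5.

Boundary ∂_1: C_1 → C_0 sends each edge [p,q] (with p < q) to q − p. For instance
  ∂[2,3] = [3] − [2].
This gives a 5×10 integer matrix of rank 4; reducing to Smith normal form yields diagonal entries (1,1,1,1).

Boundary ∂_2: C_2 → C_1 maps a triangle to the signed sum of its edges. For instance
  ∂[1,2,3] = [2,3] − [1,3] + [1,2],
  ∂[0,1,4] = [1,4] − [0,4] + [0,1].
The 10×5 boundary matrix has rank 5 and Smith normal form diag(1,1,1,1,1).

From H_k ≅ ker(∂_k) / im(∂_{k+1}) we obtain:

  H_0: rank C_0 − rank ∂_1 = 5 − 4 = 1, and the invariant factors of ∂_1 are all 1, so H_0 ≅ Z.
  H_1: rank ker ∂_1 − rank ∂_2 = (10 − 4) − 5 = 1, and the invariant factors of ∂_2 are all 1, so H_1 ≅ Z.
  H_2: rank ker ∂_2 − rank ∂_3 = (5 − 5) − 0 = 0, and there is no ∂_3, so H_2 ≅ 0.

(K is a triangulation of the Möbius band.)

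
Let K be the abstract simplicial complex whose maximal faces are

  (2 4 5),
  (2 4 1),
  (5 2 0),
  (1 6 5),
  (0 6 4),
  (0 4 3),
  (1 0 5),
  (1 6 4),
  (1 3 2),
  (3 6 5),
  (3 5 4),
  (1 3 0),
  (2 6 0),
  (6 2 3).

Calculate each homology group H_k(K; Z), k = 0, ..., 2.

H_0 ≅ Z,  H_1 ≅ Z^2,  H_2 ≅ Z.

We work with the vertex ordering 0 < 1 < 2 < 3 < 4 < 5 < 6. The simplices of K, each written with vertices in increasing order, are:

  0-simplices (7): [0], [1], [2], [3], [4], [5], [6]
  1-simplices (21): [0,1], [0,2], [0,3], [0,4], [0,5], [0,6], [1,2], [1,3], [1,4], [1,5], [1,6], [2,3], [2,4], [2,5], [2,6], [3,4], [3,5], [3,6], [4,5], [4,6], [5,6]
  2-simplices (14): [0,1,3], [0,1,5], [0,2,5], [0,2,6], [0,3,4], [0,4,6], [1,2,3], [1,2,4], [1,4,6], [1,5,6], [2,3,6], [2,4,5], [3,4,5], [3,5,6]

Hence C_0 ≅ Z^7, C_1 ≅ Z^21, C_2 ≅ Z^14.

Boundary ∂_1: C_1 → C_0 is given by ∂[p,q] = [q] − [p]. For instance
  ∂[1,3] = [3] − [1].
This gives a 7×21 integer matrix of rank 6; reducing to Smith normal form yields diagonal entries (1,1,1,1,1,1).

Boundary ∂_2: C_2 → C_1 acts by ∂[p,q,r] = [q,r] − [p,r] + [p,q]. For instance
  ∂[0,3,4] = [3,4] − [0,4] + [0,3],
  ∂[1,5,6] = [5,6] − [1,6] + [1,5].
This gives a 21×14 integer matrix of rank 13; reducing to Smith normal form yields diagonal entries (1,1,1,1,1,1,1,1,1,1,1,1,1).

Computing H_k = (kernel of ∂_k) / (image of ∂_{k+1}):

  H_0: rank C_0 − rank ∂_1 = 7 − 6 = 1, and the invariant factors of ∂_1 are all 1, so H_0 ≅ Z.
  H_1: rank ker ∂_1 − rank ∂_2 = (21 − 6) − 13 = 2, and the invariant factors of ∂_2 are all 1, so H_1 ≅ Z^2.
  H_2: rank ker ∂_2 − rank ∂_3 = (14 − 13) − 0 = 1, and there is no ∂_3, so H_2 ≅ Z.

As a check, the Euler characteristic is 7 − 21 + 14 = 0, which agrees with 1 − 2 + 1 = 0.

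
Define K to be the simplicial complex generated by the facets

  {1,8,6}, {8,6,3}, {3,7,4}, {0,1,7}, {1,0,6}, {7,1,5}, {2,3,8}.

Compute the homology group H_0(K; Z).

H_0 = Z.

We work with the vertex ordering 0 < 1 < 2 < 3 < 4 < 5 < 6 < 7 < 8. The simplices of K, each written with vertices in increasing order, are:

  0-simplices (9): [0], [1], [2], [3], [4], [5], [6], [7], [8]
  1-simplices (16): [0,1], [0,6], [0,7], [1,5], [1,6], [1,7], [1,8], [2,3], [2,8], [3,4], [3,6], [3,7], [3,8], [4,7], [5,7], [6,8]
  2-simplices (7): [0,1,6], [0,1,7], [1,5,7], [1,6,8], [2,3,8], [3,4,7], [3,6,8]

so the chain groups are C_0 ≅ Z^9, C_1 ≅ Z^16, C_2 ≅ Z^7.

∂_1: C_1 → C_0 sends each edge [p,q] (with p < q) to q − p. For instance
  ∂[4,7] = [7] − [4].
The resulting 9×16 matrix has rank 8, and its Smith normal form has invariant factors (1,1,1,1,1,1,1,1).

Boundary ∂_2: C_2 → C_1 acts by ∂[p,q,r] = [q,r] − [p,r] + [p,q]. For instance
  ∂[1,5,7] = [5,7] − [1,7] + [1,5],
  ∂[3,4,7] = [4,7] − [3,7] + [3,4].
This gives a 16×7 integer matrix of rank 7; reducing to Smith normal form yields diagonal entries (1,1,1,1,1,1,1).

Reading off H_k = ker ∂_k / im ∂_{k+1}:

  H_0: rank C_0 − rank ∂_1 = 9 − 8 = 1, and the invariant factors of ∂_1 are all 1, so H_0 ≅ Z.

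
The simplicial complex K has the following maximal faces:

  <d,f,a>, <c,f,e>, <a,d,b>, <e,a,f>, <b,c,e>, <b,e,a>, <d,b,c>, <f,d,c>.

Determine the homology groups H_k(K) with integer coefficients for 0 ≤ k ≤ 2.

H_0 = Z,  H_1 = 0,  H_2 = Z.

Order the vertices as a < b < c < d < e < f. Listing each simplex with vertices in this order, K has dimension 2 with simplices:

  0-simplices (6): a, b, c, d, e, f
  1-simplices (12): ab, ad, ae, af, bc, bd, be, cd, ce, cf, df, ef
  2-simplices (8): abd, abe, adf, aef, bcd, bce, cdf, cef

Hence C_0 ≅ Z^6, C_1 ≅ Z^12, C_2 ≅ Z^8.

Boundary ∂_1: C_1 → C_0 is given by ∂[p,q] = [q] − [p].
The resulting 6×12 matrix has rank 5, and its Smith normal form has invariant factors (1,1,1,1,1).

∂_2: C_2 → C_1 maps a triangle to the signed sum of its edges. For instance
  ∂abe = be − ae + ab,
  ∂bcd = cd − bd + bc.
As a 12×8 matrix over Z this has rank 7, with invariant factors (1,1,1,1,1,1,1).

Computing H_k = (kernel of ∂_k) / (image of ∂_{k+1}):

  H_0: rank C_0 − rank ∂_1 = 6 − 5 = 1, and the invariant factors of ∂_1 are all 1, so H_0 ≅ Z.
  H_1: rank ker ∂_1 − rank ∂_2 = (12 − 5) − 7 = 0, and the invariant factors of ∂_2 are all 1, so H_1 ≅ 0.
  H_2: rank ker ∂_2 − rank ∂_3 = (8 − 7) − 0 = 1, and there is no ∂_3, so H_2 ≅ Z.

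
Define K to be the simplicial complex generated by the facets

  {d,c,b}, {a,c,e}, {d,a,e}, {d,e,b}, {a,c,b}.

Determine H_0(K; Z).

Take the total order a < b < c < d < e on the vertex set. Then K (dimension 2) consists of the simplices:

  0-simplices (5): a, b, c, d, e
  1-simplices (10): ab, ac, ad, ae, bc, bd, be, cd, ce, de
  2-simplices (5): abc, ace, ade, bcd, bde

Hence C_0 ≅ Z^5, C_1 ≅ Z^10, C_2 ≅ Z^5.

Boundary ∂_1: C_1 → C_0 sends each edge [p,q] (with p < q) to q − p. For instance
  ∂cd = d − c.
The 5×10 boundary matrix has rank 4 and Smith normal form diag(1,1,1,1).

Boundary ∂_2: C_2 → C_1 maps a triangle to the signed sum of its edges. For instance
  ∂ade = de − ae + ad,
  ∂bde = de − be + bd.
This gives a 10×5 integer matrix of rank 5; reducing to Smith normal form yields diagonal entries (1,1,1,1,1).

Computing H_k = (kernel of ∂_k) / (image of ∂_{k+1}):

  H_0: rank C_0 − rank ∂_1 = 5 − 4 = 1, and the invariant factors of ∂_1 are all 1, so H_0 ≅ Z.

H_0 = Z.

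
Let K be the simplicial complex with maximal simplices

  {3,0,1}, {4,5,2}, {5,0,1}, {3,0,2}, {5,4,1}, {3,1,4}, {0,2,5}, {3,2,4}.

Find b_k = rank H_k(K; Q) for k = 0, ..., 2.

b_0 = 1, b_1 = 0, b_2 = 1.

K has 6 vertices, 12 edges, 8 triangles.
rank ∂_0 = 0, rank ∂_1 = 5 ⇒ b_0 = 6 − 0 − 5 = 1; all invariant factors of ∂_1 are 1 so no torsion. So H_0 = Z.
rank ∂_1 = 5, rank ∂_2 = 7 ⇒ b_1 = 12 − 5 − 7 = 0; all invariant factors of ∂_2 are 1 so no torsion. So H_1 = 0.
rank ∂_2 = 7, rank ∂_3 = 0 ⇒ b_2 = 8 − 7 − 0 = 1. So H_2 = Z.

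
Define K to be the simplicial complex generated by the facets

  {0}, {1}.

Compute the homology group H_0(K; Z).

H_0 ≅ Z^2.

K has 2 vertices.
rank ∂_0 = 0, rank ∂_1 = 0 ⇒ b_0 = 2 − 0 − 0 = 2. So H_0 ≅ Z^2.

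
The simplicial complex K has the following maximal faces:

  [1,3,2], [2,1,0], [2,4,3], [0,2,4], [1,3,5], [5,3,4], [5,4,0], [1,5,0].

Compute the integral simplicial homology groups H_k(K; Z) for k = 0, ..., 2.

H_0 ≅ Z,  H_1 = 0,  H_2 ≅ Z.

Take the total order 0 < 1 < 2 < 3 < 4 < 5 on the vertex set. Then K (dimension 2) consists of the simplices:

  0-simplices (6): [0], [1], [2], [3], [4], [5]
  1-simplices (12): [0,1], [0,2], [0,4], [0,5], [1,2], [1,3], [1,5], [2,3], [2,4], [3,4], [3,5], [4,5]
  2-simplices (8): [0,1,2], [0,1,5], [0,2,4], [0,4,5], [1,2,3], [1,3,5], [2,3,4], [3,4,5]

giving chain groups C_0 ≅ Z^6, C_1 ≅ Z^12, C_2 ≅ Z^8.

The boundary map ∂_1: C_1 → C_0 maps an edge to its endpoints' difference, ∂[p,q] = q − p. For instance
  ∂[4,5] = [5] − [4].
The 6×12 boundary matrix has rank 5 and Smith normal form diag(1,1,1,1,1).

∂_2: C_2 → C_1 acts by ∂[p,q,r] = [q,r] − [p,r] + [p,q]. For instance
  ∂[2,3,4] = [3,4] − [2,4] + [2,3],
  ∂[0,1,5] = [1,5] − [0,5] + [0,1].
The resulting 12×8 matrix has rank 7, and its Smith normal form has invariant factors (1,1,1,1,1,1,1).

Now H_k = ker ∂_k / im ∂_{k+1}, so:

  H_0: rank C_0 − rank ∂_1 = 6 − 5 = 1, and the invariant factors of ∂_1 are all 1, so H_0 ≅ Z.
  H_1: rank ker ∂_1 − rank ∂_2 = (12 − 5) − 7 = 0, and the invariant factors of ∂_2 are all 1, so H_1 ≅ 0.
  H_2: rank ker ∂_2 − rank ∂_3 = (8 − 7) − 0 = 1, and there is no ∂_3, so H_2 ≅ Z.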